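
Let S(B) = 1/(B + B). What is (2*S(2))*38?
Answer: 19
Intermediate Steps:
S(B) = 1/(2*B)
(2*S(2))*38 = (2*((½)/2))*38 = (2*((½)*(½)))*38 = (2*(¼))*38 = (½)*38 = 19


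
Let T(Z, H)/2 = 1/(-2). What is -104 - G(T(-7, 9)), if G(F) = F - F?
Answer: -104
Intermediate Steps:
T(Z, H) = -1 (T(Z, H) = 2/(-2) = 2*(-½) = -1)
G(F) = 0
-104 - G(T(-7, 9)) = -104 - 1*0 = -104 + 0 = -104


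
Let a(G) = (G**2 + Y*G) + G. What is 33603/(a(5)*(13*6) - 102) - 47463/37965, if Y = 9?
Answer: 111435619/24246980 ≈ 4.5959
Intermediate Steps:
a(G) = G**2 + 10*G (a(G) = (G**2 + 9*G) + G = G**2 + 10*G)
33603/(a(5)*(13*6) - 102) - 47463/37965 = 33603/((5*(10 + 5))*(13*6) - 102) - 47463/37965 = 33603/((5*15)*78 - 102) - 47463*1/37965 = 33603/(75*78 - 102) - 15821/12655 = 33603/(5850 - 102) - 15821/12655 = 33603/5748 - 15821/12655 = 33603*(1/5748) - 15821/12655 = 11201/1916 - 15821/12655 = 111435619/24246980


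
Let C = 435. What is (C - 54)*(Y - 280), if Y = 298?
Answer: 6858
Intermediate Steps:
(C - 54)*(Y - 280) = (435 - 54)*(298 - 280) = 381*18 = 6858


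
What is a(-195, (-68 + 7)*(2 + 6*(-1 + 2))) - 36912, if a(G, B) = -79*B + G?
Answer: 1445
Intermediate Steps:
a(G, B) = G - 79*B
a(-195, (-68 + 7)*(2 + 6*(-1 + 2))) - 36912 = (-195 - 79*(-68 + 7)*(2 + 6*(-1 + 2))) - 36912 = (-195 - (-4819)*(2 + 6*1)) - 36912 = (-195 - (-4819)*(2 + 6)) - 36912 = (-195 - (-4819)*8) - 36912 = (-195 - 79*(-488)) - 36912 = (-195 + 38552) - 36912 = 38357 - 36912 = 1445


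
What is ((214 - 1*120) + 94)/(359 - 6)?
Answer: 188/353 ≈ 0.53258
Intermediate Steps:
((214 - 1*120) + 94)/(359 - 6) = ((214 - 120) + 94)/353 = (94 + 94)*(1/353) = 188*(1/353) = 188/353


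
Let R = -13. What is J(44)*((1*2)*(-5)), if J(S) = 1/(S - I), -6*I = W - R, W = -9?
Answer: -15/67 ≈ -0.22388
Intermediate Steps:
I = -⅔ (I = -(-9 - 1*(-13))/6 = -(-9 + 13)/6 = -⅙*4 = -⅔ ≈ -0.66667)
J(S) = 1/(⅔ + S) (J(S) = 1/(S - 1*(-⅔)) = 1/(S + ⅔) = 1/(⅔ + S))
J(44)*((1*2)*(-5)) = (3/(2 + 3*44))*((1*2)*(-5)) = (3/(2 + 132))*(2*(-5)) = (3/134)*(-10) = -15/67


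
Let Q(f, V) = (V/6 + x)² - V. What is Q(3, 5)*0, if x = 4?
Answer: 0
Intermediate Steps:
Q(f, V) = (4 + V/6)² - V (Q(f, V) = (V/6 + 4)² - V = (4 + V/6)² - V)
Q(3, 5)*0 = (-1*5 + (24 + 5)²/36)*0 = (-5 + (1/36)*29²)*0 = (-5 + (1/36)*841)*0 = (-5 + 841/36)*0 = (661/36)*0 = 0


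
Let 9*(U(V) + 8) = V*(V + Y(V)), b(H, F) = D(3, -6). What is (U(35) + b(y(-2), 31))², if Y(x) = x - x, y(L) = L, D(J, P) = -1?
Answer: 1308736/81 ≈ 16157.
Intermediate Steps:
b(H, F) = -1
Y(x) = 0
U(V) = -8 + V²/9 (U(V) = -8 + (V*(V + 0))/9 = -8 + (V*V)/9 = -8 + V²/9)
(U(35) + b(y(-2), 31))² = ((-8 + (⅑)*35²) - 1)² = ((-8 + (⅑)*1225) - 1)² = ((-8 + 1225/9) - 1)² = (1153/9 - 1)² = (1144/9)² = 1308736/81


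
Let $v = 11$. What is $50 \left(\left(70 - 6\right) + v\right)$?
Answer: $3750$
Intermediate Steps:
$50 \left(\left(70 - 6\right) + v\right) = 50 \left(\left(70 - 6\right) + 11\right) = 50 \left(64 + 11\right) = 50 \cdot 75 = 3750$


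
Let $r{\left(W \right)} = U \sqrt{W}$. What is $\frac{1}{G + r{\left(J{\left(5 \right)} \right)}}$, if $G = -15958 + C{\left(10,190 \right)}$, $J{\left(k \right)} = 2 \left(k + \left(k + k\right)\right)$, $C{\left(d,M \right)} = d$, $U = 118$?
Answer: $- \frac{1329}{21160082} - \frac{59 \sqrt{30}}{126960492} \approx -6.5352 \cdot 10^{-5}$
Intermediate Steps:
$J{\left(k \right)} = 6 k$ ($J{\left(k \right)} = 2 \left(k + 2 k\right) = 2 \cdot 3 k = 6 k$)
$r{\left(W \right)} = 118 \sqrt{W}$
$G = -15948$ ($G = -15958 + 10 = -15948$)
$\frac{1}{G + r{\left(J{\left(5 \right)} \right)}} = \frac{1}{-15948 + 118 \sqrt{6 \cdot 5}} = \frac{1}{-15948 + 118 \sqrt{30}}$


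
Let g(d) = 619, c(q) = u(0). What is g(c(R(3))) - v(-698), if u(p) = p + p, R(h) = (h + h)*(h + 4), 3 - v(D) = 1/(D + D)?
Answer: 859935/1396 ≈ 616.00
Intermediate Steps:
v(D) = 3 - 1/(2*D) (v(D) = 3 - 1/(D + D) = 3 - 1/(2*D))
R(h) = 2*h*(4 + h) (R(h) = (2*h)*(4 + h) = 2*h*(4 + h))
u(p) = 2*p
c(q) = 0 (c(q) = 2*0 = 0)
g(c(R(3))) - v(-698) = 619 - (3 - ½/(-698)) = 619 - (3 - ½*(-1/698)) = 619 - (3 + 1/1396) = 619 - 1*4189/1396 = 619 - 4189/1396 = 859935/1396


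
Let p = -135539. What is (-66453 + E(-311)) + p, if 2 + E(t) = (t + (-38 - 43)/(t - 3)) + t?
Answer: -63621343/314 ≈ -2.0262e+5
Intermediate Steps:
E(t) = -2 - 81/(-3 + t) + 2*t (E(t) = -2 + ((t + (-38 - 43)/(t - 3)) + t) = -2 + ((t - 81/(-3 + t)) + t) = -2 + (-81/(-3 + t) + 2*t) = -2 - 81/(-3 + t) + 2*t)
(-66453 + E(-311)) + p = (-66453 + (-75 - 8*(-311) + 2*(-311)**2)/(-3 - 311)) - 135539 = (-66453 + (-75 + 2488 + 2*96721)/(-314)) - 135539 = (-66453 - (-75 + 2488 + 193442)/314) - 135539 = (-66453 - 1/314*195855) - 135539 = (-66453 - 195855/314) - 135539 = -21062097/314 - 135539 = -63621343/314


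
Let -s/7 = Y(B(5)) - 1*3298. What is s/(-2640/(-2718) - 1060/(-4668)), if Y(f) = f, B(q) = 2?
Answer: 4065678624/211175 ≈ 19253.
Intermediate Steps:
s = 23072 (s = -7*(2 - 1*3298) = -7*(2 - 3298) = -7*(-3296) = 23072)
s/(-2640/(-2718) - 1060/(-4668)) = 23072/(-2640/(-2718) - 1060/(-4668)) = 23072/(-2640*(-1/2718) - 1060*(-1/4668)) = 23072/(440/453 + 265/1167) = 23072/(211175/176217) = 23072*(176217/211175) = 4065678624/211175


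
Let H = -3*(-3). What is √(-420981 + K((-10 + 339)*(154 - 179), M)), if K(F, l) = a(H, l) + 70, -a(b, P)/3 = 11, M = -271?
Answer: 4*I*√26309 ≈ 648.8*I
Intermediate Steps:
H = 9
a(b, P) = -33 (a(b, P) = -3*11 = -33)
K(F, l) = 37 (K(F, l) = -33 + 70 = 37)
√(-420981 + K((-10 + 339)*(154 - 179), M)) = √(-420981 + 37) = √(-420944) = 4*I*√26309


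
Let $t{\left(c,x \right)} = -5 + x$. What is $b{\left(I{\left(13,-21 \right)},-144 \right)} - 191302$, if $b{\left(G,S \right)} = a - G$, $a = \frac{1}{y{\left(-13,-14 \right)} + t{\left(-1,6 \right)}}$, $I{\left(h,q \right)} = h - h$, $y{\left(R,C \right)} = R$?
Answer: $- \frac{2295625}{12} \approx -1.913 \cdot 10^{5}$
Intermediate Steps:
$I{\left(h,q \right)} = 0$
$a = - \frac{1}{12}$ ($a = \frac{1}{-13 + \left(-5 + 6\right)} = \frac{1}{-13 + 1} = \frac{1}{-12} = - \frac{1}{12} \approx -0.083333$)
$b{\left(G,S \right)} = - \frac{1}{12} - G$
$b{\left(I{\left(13,-21 \right)},-144 \right)} - 191302 = \left(- \frac{1}{12} - 0\right) - 191302 = \left(- \frac{1}{12} + 0\right) - 191302 = - \frac{1}{12} - 191302 = - \frac{2295625}{12}$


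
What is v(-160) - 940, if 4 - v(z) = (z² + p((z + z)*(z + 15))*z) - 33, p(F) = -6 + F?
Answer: 7396537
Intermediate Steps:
v(z) = 37 - z² - z*(-6 + 2*z*(15 + z)) (v(z) = 4 - ((z² + (-6 + (z + z)*(z + 15))*z) - 33) = 4 - ((z² + (-6 + (2*z)*(15 + z))*z) - 33) = 4 - ((z² + (-6 + 2*z*(15 + z))*z) - 33) = 4 - ((z² + z*(-6 + 2*z*(15 + z))) - 33) = 4 - (-33 + z² + z*(-6 + 2*z*(15 + z))) = 4 + (33 - z² - z*(-6 + 2*z*(15 + z))) = 37 - z² - z*(-6 + 2*z*(15 + z)))
v(-160) - 940 = (37 - 1*(-160)² - 2*(-160)*(-3 - 160*(15 - 160))) - 940 = (37 - 1*25600 - 2*(-160)*(-3 - 160*(-145))) - 940 = (37 - 25600 - 2*(-160)*(-3 + 23200)) - 940 = (37 - 25600 - 2*(-160)*23197) - 940 = (37 - 25600 + 7423040) - 940 = 7397477 - 940 = 7396537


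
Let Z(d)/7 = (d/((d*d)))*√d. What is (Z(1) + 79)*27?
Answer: 2322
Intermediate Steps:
Z(d) = 7/√d (Z(d) = 7*((d/((d*d)))*√d) = 7*((d/(d²))*√d) = 7*((d/d²)*√d) = 7*(√d/d) = 7/√d)
(Z(1) + 79)*27 = (7/√1 + 79)*27 = (7*1 + 79)*27 = (7 + 79)*27 = 86*27 = 2322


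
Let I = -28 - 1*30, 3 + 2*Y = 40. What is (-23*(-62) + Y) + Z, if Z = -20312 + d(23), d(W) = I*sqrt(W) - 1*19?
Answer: -37773/2 - 58*sqrt(23) ≈ -19165.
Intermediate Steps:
Y = 37/2 (Y = -3/2 + (1/2)*40 = -3/2 + 20 = 37/2 ≈ 18.500)
I = -58 (I = -28 - 30 = -58)
d(W) = -19 - 58*sqrt(W) (d(W) = -58*sqrt(W) - 1*19 = -58*sqrt(W) - 19 = -19 - 58*sqrt(W))
Z = -20331 - 58*sqrt(23) (Z = -20312 + (-19 - 58*sqrt(23)) = -20331 - 58*sqrt(23) ≈ -20609.)
(-23*(-62) + Y) + Z = (-23*(-62) + 37/2) + (-20331 - 58*sqrt(23)) = (1426 + 37/2) + (-20331 - 58*sqrt(23)) = 2889/2 + (-20331 - 58*sqrt(23)) = -37773/2 - 58*sqrt(23)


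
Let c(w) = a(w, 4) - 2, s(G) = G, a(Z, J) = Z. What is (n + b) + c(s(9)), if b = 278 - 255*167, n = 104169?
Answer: 61869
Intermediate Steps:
c(w) = -2 + w (c(w) = w - 2 = -2 + w)
b = -42307 (b = 278 - 42585 = -42307)
(n + b) + c(s(9)) = (104169 - 42307) + (-2 + 9) = 61862 + 7 = 61869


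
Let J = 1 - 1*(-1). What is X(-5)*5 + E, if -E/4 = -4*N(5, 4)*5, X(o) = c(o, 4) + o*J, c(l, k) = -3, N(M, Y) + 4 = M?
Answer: 15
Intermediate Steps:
N(M, Y) = -4 + M
J = 2 (J = 1 + 1 = 2)
X(o) = -3 + 2*o (X(o) = -3 + o*2 = -3 + 2*o)
E = 80 (E = -4*(-4*(-4 + 5))*5 = -4*(-4*1)*5 = -(-16)*5 = -4*(-20) = 80)
X(-5)*5 + E = (-3 + 2*(-5))*5 + 80 = (-3 - 10)*5 + 80 = -13*5 + 80 = -65 + 80 = 15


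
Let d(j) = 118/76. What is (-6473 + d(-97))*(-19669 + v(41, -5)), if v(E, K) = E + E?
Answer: 4816737105/38 ≈ 1.2676e+8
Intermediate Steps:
d(j) = 59/38 (d(j) = 118*(1/76) = 59/38)
v(E, K) = 2*E
(-6473 + d(-97))*(-19669 + v(41, -5)) = (-6473 + 59/38)*(-19669 + 2*41) = -245915*(-19669 + 82)/38 = -245915/38*(-19587) = 4816737105/38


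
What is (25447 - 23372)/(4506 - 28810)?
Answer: -2075/24304 ≈ -0.085377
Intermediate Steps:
(25447 - 23372)/(4506 - 28810) = 2075/(-24304) = 2075*(-1/24304) = -2075/24304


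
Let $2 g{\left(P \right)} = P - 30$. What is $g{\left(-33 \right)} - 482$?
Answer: $- \frac{1027}{2} \approx -513.5$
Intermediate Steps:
$g{\left(P \right)} = -15 + \frac{P}{2}$ ($g{\left(P \right)} = \frac{P - 30}{2} = \frac{-30 + P}{2} = -15 + \frac{P}{2}$)
$g{\left(-33 \right)} - 482 = \left(-15 + \frac{1}{2} \left(-33\right)\right) - 482 = \left(-15 - \frac{33}{2}\right) - 482 = - \frac{63}{2} - 482 = - \frac{1027}{2}$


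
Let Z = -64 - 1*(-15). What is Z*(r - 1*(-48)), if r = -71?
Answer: 1127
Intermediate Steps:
Z = -49 (Z = -64 + 15 = -49)
Z*(r - 1*(-48)) = -49*(-71 - 1*(-48)) = -49*(-71 + 48) = -49*(-23) = 1127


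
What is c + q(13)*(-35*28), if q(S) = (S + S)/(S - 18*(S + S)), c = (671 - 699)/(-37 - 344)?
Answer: 21364/381 ≈ 56.073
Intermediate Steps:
c = 28/381 (c = -28/(-381) = -28*(-1/381) = 28/381 ≈ 0.073491)
q(S) = -2/35 (q(S) = (2*S)/(S - 36*S) = (2*S)/((-35*S)) = (2*S)*(-1/(35*S)) = -2/35)
c + q(13)*(-35*28) = 28/381 - (-2)*28 = 28/381 - 2/35*(-980) = 28/381 + 56 = 21364/381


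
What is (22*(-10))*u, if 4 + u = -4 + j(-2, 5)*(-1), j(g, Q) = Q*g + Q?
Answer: 660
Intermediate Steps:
j(g, Q) = Q + Q*g
u = -3 (u = -4 + (-4 + (5*(1 - 2))*(-1)) = -4 + (-4 + (5*(-1))*(-1)) = -4 + (-4 - 5*(-1)) = -4 + (-4 + 5) = -4 + 1 = -3)
(22*(-10))*u = (22*(-10))*(-3) = -220*(-3) = 660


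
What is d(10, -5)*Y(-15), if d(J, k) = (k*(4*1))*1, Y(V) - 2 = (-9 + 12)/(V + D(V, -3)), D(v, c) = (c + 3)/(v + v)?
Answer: -36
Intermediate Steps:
D(v, c) = (3 + c)/(2*v) (D(v, c) = (3 + c)/((2*v)) = (3 + c)*(1/(2*v)) = (3 + c)/(2*v))
Y(V) = 2 + 3/V (Y(V) = 2 + (-9 + 12)/(V + (3 - 3)/(2*V)) = 2 + 3/(V + (½)*0/V) = 2 + 3/(V + 0) = 2 + 3/V)
d(J, k) = 4*k (d(J, k) = (k*4)*1 = (4*k)*1 = 4*k)
d(10, -5)*Y(-15) = (4*(-5))*(2 + 3/(-15)) = -20*(2 + 3*(-1/15)) = -20*(2 - ⅕) = -20*9/5 = -36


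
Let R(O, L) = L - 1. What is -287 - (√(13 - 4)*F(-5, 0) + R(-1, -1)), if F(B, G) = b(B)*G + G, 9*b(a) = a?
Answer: -285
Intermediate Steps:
R(O, L) = -1 + L
b(a) = a/9
F(B, G) = G + B*G/9 (F(B, G) = (B/9)*G + G = B*G/9 + G = G + B*G/9)
-287 - (√(13 - 4)*F(-5, 0) + R(-1, -1)) = -287 - (√(13 - 4)*((⅑)*0*(9 - 5)) + (-1 - 1)) = -287 - (√9*((⅑)*0*4) - 2) = -287 - (3*0 - 2) = -287 - (0 - 2) = -287 - 1*(-2) = -287 + 2 = -285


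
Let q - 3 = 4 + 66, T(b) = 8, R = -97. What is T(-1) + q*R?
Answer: -7073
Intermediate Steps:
q = 73 (q = 3 + (4 + 66) = 3 + 70 = 73)
T(-1) + q*R = 8 + 73*(-97) = 8 - 7081 = -7073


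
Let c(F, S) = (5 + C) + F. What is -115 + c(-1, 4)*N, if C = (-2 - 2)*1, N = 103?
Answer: -115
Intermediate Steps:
C = -4 (C = -4*1 = -4)
c(F, S) = 1 + F (c(F, S) = (5 - 4) + F = 1 + F)
-115 + c(-1, 4)*N = -115 + (1 - 1)*103 = -115 + 0*103 = -115 + 0 = -115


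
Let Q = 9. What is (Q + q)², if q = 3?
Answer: 144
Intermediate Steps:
(Q + q)² = (9 + 3)² = 12² = 144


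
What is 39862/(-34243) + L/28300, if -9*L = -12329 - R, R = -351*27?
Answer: -8882677/7704675 ≈ -1.1529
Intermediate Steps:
R = -9477
L = 2852/9 (L = -(-12329 - 1*(-9477))/9 = -(-12329 + 9477)/9 = -⅑*(-2852) = 2852/9 ≈ 316.89)
39862/(-34243) + L/28300 = 39862/(-34243) + (2852/9)/28300 = 39862*(-1/34243) + (2852/9)*(1/28300) = -39862/34243 + 713/63675 = -8882677/7704675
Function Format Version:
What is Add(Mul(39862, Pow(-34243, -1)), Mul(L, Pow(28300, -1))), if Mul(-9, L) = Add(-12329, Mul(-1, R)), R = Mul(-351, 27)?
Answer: Rational(-8882677, 7704675) ≈ -1.1529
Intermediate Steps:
R = -9477
L = Rational(2852, 9) (L = Mul(Rational(-1, 9), Add(-12329, Mul(-1, -9477))) = Mul(Rational(-1, 9), Add(-12329, 9477)) = Mul(Rational(-1, 9), -2852) = Rational(2852, 9) ≈ 316.89)
Add(Mul(39862, Pow(-34243, -1)), Mul(L, Pow(28300, -1))) = Add(Mul(39862, Pow(-34243, -1)), Mul(Rational(2852, 9), Pow(28300, -1))) = Add(Mul(39862, Rational(-1, 34243)), Mul(Rational(2852, 9), Rational(1, 28300))) = Add(Rational(-39862, 34243), Rational(713, 63675)) = Rational(-8882677, 7704675)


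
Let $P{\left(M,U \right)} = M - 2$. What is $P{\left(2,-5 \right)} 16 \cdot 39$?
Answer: $0$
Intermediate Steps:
$P{\left(M,U \right)} = -2 + M$ ($P{\left(M,U \right)} = M - 2 = -2 + M$)
$P{\left(2,-5 \right)} 16 \cdot 39 = \left(-2 + 2\right) 16 \cdot 39 = 0 \cdot 16 \cdot 39 = 0 \cdot 39 = 0$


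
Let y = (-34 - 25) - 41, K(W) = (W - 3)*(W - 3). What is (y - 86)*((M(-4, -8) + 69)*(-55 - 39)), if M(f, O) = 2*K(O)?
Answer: 5437524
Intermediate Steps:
K(W) = (-3 + W)² (K(W) = (-3 + W)*(-3 + W) = (-3 + W)²)
M(f, O) = 2*(-3 + O)²
y = -100 (y = -59 - 41 = -100)
(y - 86)*((M(-4, -8) + 69)*(-55 - 39)) = (-100 - 86)*((2*(-3 - 8)² + 69)*(-55 - 39)) = -186*(2*(-11)² + 69)*(-94) = -186*(2*121 + 69)*(-94) = -186*(242 + 69)*(-94) = -57846*(-94) = -186*(-29234) = 5437524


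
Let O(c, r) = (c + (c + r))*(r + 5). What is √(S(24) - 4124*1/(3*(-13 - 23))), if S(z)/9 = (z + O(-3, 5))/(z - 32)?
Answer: √7269/18 ≈ 4.7366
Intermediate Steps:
O(c, r) = (5 + r)*(r + 2*c) (O(c, r) = (r + 2*c)*(5 + r) = (5 + r)*(r + 2*c))
S(z) = 9*(-10 + z)/(-32 + z) (S(z) = 9*((z + (5² + 5*5 + 10*(-3) + 2*(-3)*5))/(z - 32)) = 9*((z + (25 + 25 - 30 - 30))/(-32 + z)) = 9*((z - 10)/(-32 + z)) = 9*((-10 + z)/(-32 + z)) = 9*(-10 + z)/(-32 + z))
√(S(24) - 4124*1/(3*(-13 - 23))) = √(9*(-10 + 24)/(-32 + 24) - 4124*1/(3*(-13 - 23))) = √(9*14/(-8) - 4124/(3*(-36))) = √(9*(-⅛)*14 - 4124/(-108)) = √(-63/4 - 4124*(-1/108)) = √(-63/4 + 1031/27) = √(2423/108) = √7269/18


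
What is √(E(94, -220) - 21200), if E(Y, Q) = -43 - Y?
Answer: I*√21337 ≈ 146.07*I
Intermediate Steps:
√(E(94, -220) - 21200) = √((-43 - 1*94) - 21200) = √((-43 - 94) - 21200) = √(-137 - 21200) = √(-21337) = I*√21337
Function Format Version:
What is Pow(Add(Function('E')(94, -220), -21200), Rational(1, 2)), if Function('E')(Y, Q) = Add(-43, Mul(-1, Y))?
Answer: Mul(I, Pow(21337, Rational(1, 2))) ≈ Mul(146.07, I)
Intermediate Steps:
Pow(Add(Function('E')(94, -220), -21200), Rational(1, 2)) = Pow(Add(Add(-43, Mul(-1, 94)), -21200), Rational(1, 2)) = Pow(Add(Add(-43, -94), -21200), Rational(1, 2)) = Pow(Add(-137, -21200), Rational(1, 2)) = Pow(-21337, Rational(1, 2)) = Mul(I, Pow(21337, Rational(1, 2)))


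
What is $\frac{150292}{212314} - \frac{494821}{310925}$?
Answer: $- \frac{29163942847}{33006865225} \approx -0.88357$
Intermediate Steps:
$\frac{150292}{212314} - \frac{494821}{310925} = 150292 \cdot \frac{1}{212314} - \frac{494821}{310925} = \frac{75146}{106157} - \frac{494821}{310925} = - \frac{29163942847}{33006865225}$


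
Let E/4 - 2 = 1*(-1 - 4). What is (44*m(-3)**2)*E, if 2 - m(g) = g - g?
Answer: -2112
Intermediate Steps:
m(g) = 2 (m(g) = 2 - (g - g) = 2 - 1*0 = 2 + 0 = 2)
E = -12 (E = 8 + 4*(1*(-1 - 4)) = 8 + 4*(1*(-5)) = 8 + 4*(-5) = 8 - 20 = -12)
(44*m(-3)**2)*E = (44*2**2)*(-12) = (44*4)*(-12) = 176*(-12) = -2112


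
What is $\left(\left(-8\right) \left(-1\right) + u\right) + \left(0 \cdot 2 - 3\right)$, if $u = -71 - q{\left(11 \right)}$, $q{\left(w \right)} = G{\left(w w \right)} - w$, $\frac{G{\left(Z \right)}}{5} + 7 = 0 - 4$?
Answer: $0$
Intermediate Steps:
$G{\left(Z \right)} = -55$ ($G{\left(Z \right)} = -35 + 5 \left(0 - 4\right) = -35 + 5 \left(-4\right) = -35 - 20 = -55$)
$q{\left(w \right)} = -55 - w$
$u = -5$ ($u = -71 - \left(-55 - 11\right) = -71 - -66 = -71 + 66 = -5$)
$\left(\left(-8\right) \left(-1\right) + u\right) + \left(0 \cdot 2 - 3\right) = \left(\left(-8\right) \left(-1\right) - 5\right) + \left(0 \cdot 2 - 3\right) = \left(8 - 5\right) + \left(0 - 3\right) = 3 - 3 = 0$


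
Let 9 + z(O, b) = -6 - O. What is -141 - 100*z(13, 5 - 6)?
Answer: 2659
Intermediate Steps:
z(O, b) = -15 - O (z(O, b) = -9 + (-6 - O) = -15 - O)
-141 - 100*z(13, 5 - 6) = -141 - 100*(-15 - 1*13) = -141 - 100*(-15 - 13) = -141 - 100*(-28) = -141 + 2800 = 2659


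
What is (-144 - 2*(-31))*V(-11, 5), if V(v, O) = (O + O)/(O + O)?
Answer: -82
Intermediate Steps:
V(v, O) = 1 (V(v, O) = (2*O)/((2*O)) = (2*O)*(1/(2*O)) = 1)
(-144 - 2*(-31))*V(-11, 5) = (-144 - 2*(-31))*1 = (-144 + 62)*1 = -82*1 = -82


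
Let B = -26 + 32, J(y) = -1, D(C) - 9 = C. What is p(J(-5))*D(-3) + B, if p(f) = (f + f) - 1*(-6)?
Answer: 30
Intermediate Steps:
D(C) = 9 + C
p(f) = 6 + 2*f (p(f) = 2*f + 6 = 6 + 2*f)
B = 6
p(J(-5))*D(-3) + B = (6 + 2*(-1))*(9 - 3) + 6 = (6 - 2)*6 + 6 = 4*6 + 6 = 24 + 6 = 30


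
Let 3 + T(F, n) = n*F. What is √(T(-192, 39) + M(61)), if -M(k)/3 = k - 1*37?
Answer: I*√7563 ≈ 86.965*I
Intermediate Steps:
T(F, n) = -3 + F*n (T(F, n) = -3 + n*F = -3 + F*n)
M(k) = 111 - 3*k (M(k) = -3*(k - 1*37) = -3*(k - 37) = -3*(-37 + k) = 111 - 3*k)
√(T(-192, 39) + M(61)) = √((-3 - 192*39) + (111 - 3*61)) = √((-3 - 7488) + (111 - 183)) = √(-7491 - 72) = √(-7563) = I*√7563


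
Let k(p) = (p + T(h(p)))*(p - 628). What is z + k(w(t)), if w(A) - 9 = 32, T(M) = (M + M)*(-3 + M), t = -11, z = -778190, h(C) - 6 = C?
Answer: -3230089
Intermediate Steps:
h(C) = 6 + C
T(M) = 2*M*(-3 + M) (T(M) = (2*M)*(-3 + M) = 2*M*(-3 + M))
w(A) = 41 (w(A) = 9 + 32 = 41)
k(p) = (-628 + p)*(p + 2*(3 + p)*(6 + p)) (k(p) = (p + 2*(6 + p)*(-3 + (6 + p)))*(p - 628) = (p + 2*(6 + p)*(3 + p))*(-628 + p) = (p + 2*(3 + p)*(6 + p))*(-628 + p) = (-628 + p)*(p + 2*(3 + p)*(6 + p)))
z + k(w(t)) = -778190 + (-22608 - 11896*41 - 1237*41² + 2*41³) = -778190 + (-22608 - 487736 - 1237*1681 + 2*68921) = -778190 + (-22608 - 487736 - 2079397 + 137842) = -778190 - 2451899 = -3230089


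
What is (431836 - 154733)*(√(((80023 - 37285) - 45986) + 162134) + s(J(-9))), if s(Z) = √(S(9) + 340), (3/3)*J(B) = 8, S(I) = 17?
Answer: 277103*√357 + 831309*√17654 ≈ 1.1569e+8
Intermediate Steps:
J(B) = 8
s(Z) = √357 (s(Z) = √(17 + 340) = √357)
(431836 - 154733)*(√(((80023 - 37285) - 45986) + 162134) + s(J(-9))) = (431836 - 154733)*(√(((80023 - 37285) - 45986) + 162134) + √357) = 277103*(√((42738 - 45986) + 162134) + √357) = 277103*(√(-3248 + 162134) + √357) = 277103*(√158886 + √357) = 277103*(3*√17654 + √357) = 277103*(√357 + 3*√17654) = 277103*√357 + 831309*√17654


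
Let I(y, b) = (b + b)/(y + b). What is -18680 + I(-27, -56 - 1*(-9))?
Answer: -691113/37 ≈ -18679.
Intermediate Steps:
I(y, b) = 2*b/(b + y) (I(y, b) = (2*b)/(b + y) = 2*b/(b + y))
-18680 + I(-27, -56 - 1*(-9)) = -18680 + 2*(-56 - 1*(-9))/((-56 - 1*(-9)) - 27) = -18680 + 2*(-56 + 9)/((-56 + 9) - 27) = -18680 + 2*(-47)/(-47 - 27) = -18680 + 2*(-47)/(-74) = -18680 + 2*(-47)*(-1/74) = -18680 + 47/37 = -691113/37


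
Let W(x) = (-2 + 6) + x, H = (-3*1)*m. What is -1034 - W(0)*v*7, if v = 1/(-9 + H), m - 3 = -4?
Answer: -3088/3 ≈ -1029.3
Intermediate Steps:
m = -1 (m = 3 - 4 = -1)
H = 3 (H = -3*1*(-1) = -3*(-1) = 3)
v = -⅙ (v = 1/(-9 + 3) = 1/(-6) = -⅙ ≈ -0.16667)
W(x) = 4 + x
-1034 - W(0)*v*7 = -1034 - (4 + 0)*(-⅙)*7 = -1034 - 4*(-⅙)*7 = -1034 - (-2)*7/3 = -1034 - 1*(-14/3) = -1034 + 14/3 = -3088/3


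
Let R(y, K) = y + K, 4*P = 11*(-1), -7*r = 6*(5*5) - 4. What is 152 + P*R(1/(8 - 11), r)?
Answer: 17663/84 ≈ 210.27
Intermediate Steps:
r = -146/7 (r = -(6*(5*5) - 4)/7 = -(6*25 - 4)/7 = -(150 - 4)/7 = -⅐*146 = -146/7 ≈ -20.857)
P = -11/4 (P = (11*(-1))/4 = (¼)*(-11) = -11/4 ≈ -2.7500)
R(y, K) = K + y
152 + P*R(1/(8 - 11), r) = 152 - 11*(-146/7 + 1/(8 - 11))/4 = 152 - 11*(-146/7 + 1/(-3))/4 = 152 - 11*(-146/7 - ⅓)/4 = 152 - 11/4*(-445/21) = 152 + 4895/84 = 17663/84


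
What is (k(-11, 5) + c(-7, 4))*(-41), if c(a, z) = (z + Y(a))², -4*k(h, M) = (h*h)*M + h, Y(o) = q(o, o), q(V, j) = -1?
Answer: 11439/2 ≈ 5719.5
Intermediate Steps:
Y(o) = -1
k(h, M) = -h/4 - M*h²/4 (k(h, M) = -((h*h)*M + h)/4 = -(h²*M + h)/4 = -(M*h² + h)/4 = -(h + M*h²)/4 = -h/4 - M*h²/4)
c(a, z) = (-1 + z)² (c(a, z) = (z - 1)² = (-1 + z)²)
(k(-11, 5) + c(-7, 4))*(-41) = (-¼*(-11)*(1 + 5*(-11)) + (-1 + 4)²)*(-41) = (-¼*(-11)*(1 - 55) + 3²)*(-41) = (-¼*(-11)*(-54) + 9)*(-41) = (-297/2 + 9)*(-41) = -279/2*(-41) = 11439/2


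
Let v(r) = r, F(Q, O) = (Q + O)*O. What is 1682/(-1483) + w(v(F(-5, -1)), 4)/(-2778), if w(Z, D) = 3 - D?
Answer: -4671113/4119774 ≈ -1.1338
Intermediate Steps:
F(Q, O) = O*(O + Q) (F(Q, O) = (O + Q)*O = O*(O + Q))
1682/(-1483) + w(v(F(-5, -1)), 4)/(-2778) = 1682/(-1483) + (3 - 1*4)/(-2778) = 1682*(-1/1483) + (3 - 4)*(-1/2778) = -1682/1483 - 1*(-1/2778) = -1682/1483 + 1/2778 = -4671113/4119774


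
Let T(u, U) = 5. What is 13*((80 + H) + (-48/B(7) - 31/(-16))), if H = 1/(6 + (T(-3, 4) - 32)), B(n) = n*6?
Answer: 352703/336 ≈ 1049.7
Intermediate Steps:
B(n) = 6*n
H = -1/21 (H = 1/(6 + (5 - 32)) = 1/(6 - 27) = 1/(-21) = -1/21 ≈ -0.047619)
13*((80 + H) + (-48/B(7) - 31/(-16))) = 13*((80 - 1/21) + (-48/(6*7) - 31/(-16))) = 13*(1679/21 + (-48/42 - 31*(-1/16))) = 13*(1679/21 + (-48*1/42 + 31/16)) = 13*(1679/21 + (-8/7 + 31/16)) = 13*(1679/21 + 89/112) = 13*(27131/336) = 352703/336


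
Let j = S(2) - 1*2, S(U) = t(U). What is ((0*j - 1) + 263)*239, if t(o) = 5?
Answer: 62618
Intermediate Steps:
S(U) = 5
j = 3 (j = 5 - 1*2 = 5 - 2 = 3)
((0*j - 1) + 263)*239 = ((0*3 - 1) + 263)*239 = ((0 - 1) + 263)*239 = (-1 + 263)*239 = 262*239 = 62618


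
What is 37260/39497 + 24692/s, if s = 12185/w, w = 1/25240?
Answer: 2865066475981/3036819662950 ≈ 0.94344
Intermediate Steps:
w = 1/25240 ≈ 3.9620e-5
s = 307549400 (s = 12185/(1/25240) = 12185*25240 = 307549400)
37260/39497 + 24692/s = 37260/39497 + 24692/307549400 = 37260*(1/39497) + 24692*(1/307549400) = 37260/39497 + 6173/76887350 = 2865066475981/3036819662950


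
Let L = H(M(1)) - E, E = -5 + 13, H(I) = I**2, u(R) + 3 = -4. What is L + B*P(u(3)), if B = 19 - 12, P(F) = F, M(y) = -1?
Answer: -56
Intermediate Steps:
u(R) = -7 (u(R) = -3 - 4 = -7)
B = 7
E = 8
L = -7 (L = (-1)**2 - 1*8 = 1 - 8 = -7)
L + B*P(u(3)) = -7 + 7*(-7) = -7 - 49 = -56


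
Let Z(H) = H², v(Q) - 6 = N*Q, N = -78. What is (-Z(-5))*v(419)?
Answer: 816900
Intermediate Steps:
v(Q) = 6 - 78*Q
(-Z(-5))*v(419) = (-1*(-5)²)*(6 - 78*419) = (-1*25)*(6 - 32682) = -25*(-32676) = 816900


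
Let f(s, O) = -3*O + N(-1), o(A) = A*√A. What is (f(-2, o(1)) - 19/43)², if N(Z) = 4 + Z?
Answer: 361/1849 ≈ 0.19524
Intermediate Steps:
o(A) = A^(3/2)
f(s, O) = 3 - 3*O (f(s, O) = -3*O + (4 - 1) = -3*O + 3 = 3 - 3*O)
(f(-2, o(1)) - 19/43)² = ((3 - 3*1^(3/2)) - 19/43)² = ((3 - 3*1) - 19*1/43)² = ((3 - 3) - 19/43)² = (0 - 19/43)² = (-19/43)² = 361/1849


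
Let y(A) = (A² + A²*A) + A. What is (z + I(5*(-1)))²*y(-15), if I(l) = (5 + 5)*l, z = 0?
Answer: -7912500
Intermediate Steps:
I(l) = 10*l
y(A) = A + A² + A³ (y(A) = (A² + A³) + A = A + A² + A³)
(z + I(5*(-1)))²*y(-15) = (0 + 10*(5*(-1)))²*(-15*(1 - 15 + (-15)²)) = (0 + 10*(-5))²*(-15*(1 - 15 + 225)) = (0 - 50)²*(-15*211) = (-50)²*(-3165) = 2500*(-3165) = -7912500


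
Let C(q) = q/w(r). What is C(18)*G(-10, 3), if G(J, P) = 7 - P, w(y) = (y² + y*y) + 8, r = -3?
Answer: 36/13 ≈ 2.7692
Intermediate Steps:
w(y) = 8 + 2*y² (w(y) = (y² + y²) + 8 = 2*y² + 8 = 8 + 2*y²)
C(q) = q/26 (C(q) = q/(8 + 2*(-3)²) = q/(8 + 2*9) = q/(8 + 18) = q/26)
C(18)*G(-10, 3) = ((1/26)*18)*(7 - 1*3) = 9*(7 - 3)/13 = (9/13)*4 = 36/13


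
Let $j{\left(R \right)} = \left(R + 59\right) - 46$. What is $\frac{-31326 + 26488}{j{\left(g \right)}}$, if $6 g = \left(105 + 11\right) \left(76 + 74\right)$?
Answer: $- \frac{4838}{2913} \approx -1.6608$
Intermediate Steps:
$g = 2900$ ($g = \frac{\left(105 + 11\right) \left(76 + 74\right)}{6} = \frac{116 \cdot 150}{6} = \frac{1}{6} \cdot 17400 = 2900$)
$j{\left(R \right)} = 13 + R$ ($j{\left(R \right)} = \left(59 + R\right) - 46 = 13 + R$)
$\frac{-31326 + 26488}{j{\left(g \right)}} = \frac{-31326 + 26488}{13 + 2900} = - \frac{4838}{2913}$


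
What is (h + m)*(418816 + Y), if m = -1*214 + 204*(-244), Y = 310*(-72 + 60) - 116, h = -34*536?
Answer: -28307445720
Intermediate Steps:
h = -18224
Y = -3836 (Y = 310*(-12) - 116 = -3720 - 116 = -3836)
m = -49990 (m = -214 - 49776 = -49990)
(h + m)*(418816 + Y) = (-18224 - 49990)*(418816 - 3836) = -68214*414980 = -28307445720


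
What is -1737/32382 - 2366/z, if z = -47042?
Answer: -283119/84628558 ≈ -0.0033454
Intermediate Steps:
-1737/32382 - 2366/z = -1737/32382 - 2366/(-47042) = -1737*1/32382 - 2366*(-1/47042) = -193/3598 + 1183/23521 = -283119/84628558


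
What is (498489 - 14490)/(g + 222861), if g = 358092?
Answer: 161333/193651 ≈ 0.83311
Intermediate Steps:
(498489 - 14490)/(g + 222861) = (498489 - 14490)/(358092 + 222861) = 483999/580953 = 483999*(1/580953) = 161333/193651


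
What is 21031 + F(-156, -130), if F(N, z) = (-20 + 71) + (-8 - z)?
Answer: 21204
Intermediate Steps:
F(N, z) = 43 - z (F(N, z) = 51 + (-8 - z) = 43 - z)
21031 + F(-156, -130) = 21031 + (43 - 1*(-130)) = 21031 + (43 + 130) = 21031 + 173 = 21204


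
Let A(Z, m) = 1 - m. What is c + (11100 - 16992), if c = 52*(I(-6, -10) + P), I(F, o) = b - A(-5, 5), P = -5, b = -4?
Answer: -6152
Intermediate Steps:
I(F, o) = 0 (I(F, o) = -4 - (1 - 1*5) = -4 - (1 - 5) = -4 - 1*(-4) = -4 + 4 = 0)
c = -260 (c = 52*(0 - 5) = 52*(-5) = -260)
c + (11100 - 16992) = -260 + (11100 - 16992) = -260 - 5892 = -6152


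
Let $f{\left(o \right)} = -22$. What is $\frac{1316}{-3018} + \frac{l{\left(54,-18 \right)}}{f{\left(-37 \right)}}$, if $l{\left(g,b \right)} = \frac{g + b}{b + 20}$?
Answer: $- \frac{20819}{16599} \approx -1.2542$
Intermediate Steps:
$l{\left(g,b \right)} = \frac{b + g}{20 + b}$
$\frac{1316}{-3018} + \frac{l{\left(54,-18 \right)}}{f{\left(-37 \right)}} = \frac{1316}{-3018} + \frac{\frac{1}{20 - 18} \left(-18 + 54\right)}{-22} = 1316 \left(- \frac{1}{3018}\right) + \frac{1}{2} \cdot 36 \left(- \frac{1}{22}\right) = - \frac{658}{1509} + \frac{1}{2} \cdot 36 \left(- \frac{1}{22}\right) = - \frac{658}{1509} + 18 \left(- \frac{1}{22}\right) = - \frac{658}{1509} - \frac{9}{11} = - \frac{20819}{16599}$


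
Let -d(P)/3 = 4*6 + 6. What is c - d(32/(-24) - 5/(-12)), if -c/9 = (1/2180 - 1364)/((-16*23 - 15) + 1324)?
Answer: 211385871/2051380 ≈ 103.05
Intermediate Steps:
d(P) = -90 (d(P) = -3*(4*6 + 6) = -3*(24 + 6) = -3*30 = -90)
c = 26761671/2051380 (c = -9*(1/2180 - 1364)/((-16*23 - 15) + 1324) = -9*(1/2180 - 1364)/((-368 - 15) + 1324) = -(-26761671)/(2180*(-383 + 1324)) = -(-26761671)/(2180*941) = -9*(-2973519/2051380) = 26761671/2051380 ≈ 13.046)
c - d(32/(-24) - 5/(-12)) = 26761671/2051380 - 1*(-90) = 26761671/2051380 + 90 = 211385871/2051380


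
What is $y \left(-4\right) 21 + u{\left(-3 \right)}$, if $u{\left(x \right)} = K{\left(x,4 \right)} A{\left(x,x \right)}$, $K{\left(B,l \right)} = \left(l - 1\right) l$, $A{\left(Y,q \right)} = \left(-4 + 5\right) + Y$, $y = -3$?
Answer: $228$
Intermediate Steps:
$A{\left(Y,q \right)} = 1 + Y$
$K{\left(B,l \right)} = l \left(-1 + l\right)$ ($K{\left(B,l \right)} = \left(-1 + l\right) l = l \left(-1 + l\right)$)
$u{\left(x \right)} = 12 + 12 x$ ($u{\left(x \right)} = 4 \left(-1 + 4\right) \left(1 + x\right) = 4 \cdot 3 \left(1 + x\right) = 12 \left(1 + x\right) = 12 + 12 x$)
$y \left(-4\right) 21 + u{\left(-3 \right)} = \left(-3\right) \left(-4\right) 21 + \left(12 + 12 \left(-3\right)\right) = 12 \cdot 21 + \left(12 - 36\right) = 252 - 24 = 228$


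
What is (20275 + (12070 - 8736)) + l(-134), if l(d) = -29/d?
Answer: 3163635/134 ≈ 23609.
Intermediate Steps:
(20275 + (12070 - 8736)) + l(-134) = (20275 + (12070 - 8736)) - 29/(-134) = (20275 + 3334) - 29*(-1/134) = 23609 + 29/134 = 3163635/134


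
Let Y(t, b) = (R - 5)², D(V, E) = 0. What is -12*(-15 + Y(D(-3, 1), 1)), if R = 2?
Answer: 72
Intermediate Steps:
Y(t, b) = 9 (Y(t, b) = (2 - 5)² = (-3)² = 9)
-12*(-15 + Y(D(-3, 1), 1)) = -12*(-15 + 9) = -12*(-6) = 72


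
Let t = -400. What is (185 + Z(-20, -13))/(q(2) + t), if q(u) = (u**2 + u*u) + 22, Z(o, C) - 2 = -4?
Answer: -183/370 ≈ -0.49459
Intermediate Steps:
Z(o, C) = -2 (Z(o, C) = 2 - 4 = -2)
q(u) = 22 + 2*u**2 (q(u) = (u**2 + u**2) + 22 = 2*u**2 + 22 = 22 + 2*u**2)
(185 + Z(-20, -13))/(q(2) + t) = (185 - 2)/((22 + 2*2**2) - 400) = 183/((22 + 2*4) - 400) = 183/((22 + 8) - 400) = 183/(30 - 400) = 183/(-370) = 183*(-1/370) = -183/370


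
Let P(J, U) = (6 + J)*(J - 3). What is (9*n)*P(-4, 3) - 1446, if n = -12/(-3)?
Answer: -1950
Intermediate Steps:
n = 4 (n = -12*(-⅓) = 4)
P(J, U) = (-3 + J)*(6 + J) (P(J, U) = (6 + J)*(-3 + J) = (-3 + J)*(6 + J))
(9*n)*P(-4, 3) - 1446 = (9*4)*(-18 + (-4)² + 3*(-4)) - 1446 = 36*(-18 + 16 - 12) - 1446 = 36*(-14) - 1446 = -504 - 1446 = -1950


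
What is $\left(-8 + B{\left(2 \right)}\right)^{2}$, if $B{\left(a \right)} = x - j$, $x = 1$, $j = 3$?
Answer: $100$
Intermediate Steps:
$B{\left(a \right)} = -2$ ($B{\left(a \right)} = 1 - 3 = -2$)
$\left(-8 + B{\left(2 \right)}\right)^{2} = \left(-8 - 2\right)^{2} = \left(-10\right)^{2} = 100$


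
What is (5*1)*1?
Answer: 5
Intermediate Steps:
(5*1)*1 = 5*1 = 5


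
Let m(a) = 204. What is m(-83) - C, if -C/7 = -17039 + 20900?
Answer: 27231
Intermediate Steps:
C = -27027 (C = -7*(-17039 + 20900) = -7*3861 = -27027)
m(-83) - C = 204 - 1*(-27027) = 204 + 27027 = 27231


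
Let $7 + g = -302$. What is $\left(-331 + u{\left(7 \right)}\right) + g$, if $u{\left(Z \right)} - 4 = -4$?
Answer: $-640$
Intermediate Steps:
$g = -309$ ($g = -7 - 302 = -309$)
$u{\left(Z \right)} = 0$ ($u{\left(Z \right)} = 4 - 4 = 0$)
$\left(-331 + u{\left(7 \right)}\right) + g = \left(-331 + 0\right) - 309 = -331 - 309 = -640$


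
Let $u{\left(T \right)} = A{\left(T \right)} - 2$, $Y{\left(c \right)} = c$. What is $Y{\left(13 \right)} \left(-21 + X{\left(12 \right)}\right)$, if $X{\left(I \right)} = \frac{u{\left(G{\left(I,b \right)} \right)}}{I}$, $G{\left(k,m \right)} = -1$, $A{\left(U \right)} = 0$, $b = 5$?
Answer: $- \frac{1651}{6} \approx -275.17$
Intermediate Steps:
$u{\left(T \right)} = -2$ ($u{\left(T \right)} = 0 - 2 = -2$)
$X{\left(I \right)} = - \frac{2}{I}$
$Y{\left(13 \right)} \left(-21 + X{\left(12 \right)}\right) = 13 \left(-21 - \frac{2}{12}\right) = 13 \left(-21 - \frac{1}{6}\right) = 13 \left(- \frac{127}{6}\right) = - \frac{1651}{6}$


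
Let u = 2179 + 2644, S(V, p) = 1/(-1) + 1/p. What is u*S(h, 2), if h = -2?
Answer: -4823/2 ≈ -2411.5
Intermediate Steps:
S(V, p) = -1 + 1/p (S(V, p) = 1*(-1) + 1/p = -1 + 1/p)
u = 4823
u*S(h, 2) = 4823*((1 - 1*2)/2) = 4823*((1 - 2)/2) = 4823*((1/2)*(-1)) = 4823*(-1/2) = -4823/2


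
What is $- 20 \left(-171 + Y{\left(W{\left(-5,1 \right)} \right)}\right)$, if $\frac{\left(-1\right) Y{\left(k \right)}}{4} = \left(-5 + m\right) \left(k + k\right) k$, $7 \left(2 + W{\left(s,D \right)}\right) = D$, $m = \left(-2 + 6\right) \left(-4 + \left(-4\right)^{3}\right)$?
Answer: $- \frac{7322500}{49} \approx -1.4944 \cdot 10^{5}$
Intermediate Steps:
$m = -272$ ($m = 4 \left(-4 - 64\right) = 4 \left(-68\right) = -272$)
$W{\left(s,D \right)} = -2 + \frac{D}{7}$
$Y{\left(k \right)} = 2216 k^{2}$ ($Y{\left(k \right)} = - 4 \left(-5 - 272\right) \left(k + k\right) k = - 4 - 277 \cdot 2 k k = - 4 - 554 k k = - 4 \left(- 554 k^{2}\right) = 2216 k^{2}$)
$- 20 \left(-171 + Y{\left(W{\left(-5,1 \right)} \right)}\right) = - 20 \left(-171 + 2216 \left(-2 + \frac{1}{7} \cdot 1\right)^{2}\right) = - 20 \left(-171 + 2216 \left(-2 + \frac{1}{7}\right)^{2}\right) = - 20 \left(-171 + 2216 \left(- \frac{13}{7}\right)^{2}\right) = - 20 \left(-171 + 2216 \cdot \frac{169}{49}\right) = - 20 \left(-171 + \frac{374504}{49}\right) = \left(-20\right) \frac{366125}{49} = - \frac{7322500}{49}$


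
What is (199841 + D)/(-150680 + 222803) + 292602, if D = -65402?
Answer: 7034489495/24041 ≈ 2.9260e+5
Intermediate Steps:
(199841 + D)/(-150680 + 222803) + 292602 = (199841 - 65402)/(-150680 + 222803) + 292602 = 134439/72123 + 292602 = 134439*(1/72123) + 292602 = 44813/24041 + 292602 = 7034489495/24041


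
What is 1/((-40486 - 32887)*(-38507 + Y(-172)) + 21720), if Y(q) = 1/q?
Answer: 172/485968156305 ≈ 3.5393e-10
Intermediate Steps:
1/((-40486 - 32887)*(-38507 + Y(-172)) + 21720) = 1/((-40486 - 32887)*(-38507 + 1/(-172)) + 21720) = 1/(-73373*(-38507 - 1/172) + 21720) = 1/(-73373*(-6623205/172) + 21720) = 1/(485964420465/172 + 21720) = 1/(485968156305/172) = 172/485968156305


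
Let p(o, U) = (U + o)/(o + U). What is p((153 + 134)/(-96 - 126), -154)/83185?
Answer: 1/83185 ≈ 1.2021e-5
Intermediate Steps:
p(o, U) = 1 (p(o, U) = (U + o)/(U + o) = 1)
p((153 + 134)/(-96 - 126), -154)/83185 = 1/83185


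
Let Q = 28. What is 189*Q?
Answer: 5292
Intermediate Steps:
189*Q = 189*28 = 5292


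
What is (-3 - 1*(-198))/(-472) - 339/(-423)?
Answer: 25841/66552 ≈ 0.38828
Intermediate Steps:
(-3 - 1*(-198))/(-472) - 339/(-423) = (-3 + 198)*(-1/472) - 339*(-1/423) = 195*(-1/472) + 113/141 = -195/472 + 113/141 = 25841/66552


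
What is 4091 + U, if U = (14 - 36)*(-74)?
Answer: 5719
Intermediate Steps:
U = 1628 (U = -22*(-74) = 1628)
4091 + U = 4091 + 1628 = 5719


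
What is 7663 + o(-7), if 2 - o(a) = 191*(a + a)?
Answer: 10339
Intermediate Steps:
o(a) = 2 - 382*a (o(a) = 2 - 191*(a + a) = 2 - 191*2*a = 2 - 382*a)
7663 + o(-7) = 7663 + (2 - 382*(-7)) = 7663 + (2 + 2674) = 7663 + 2676 = 10339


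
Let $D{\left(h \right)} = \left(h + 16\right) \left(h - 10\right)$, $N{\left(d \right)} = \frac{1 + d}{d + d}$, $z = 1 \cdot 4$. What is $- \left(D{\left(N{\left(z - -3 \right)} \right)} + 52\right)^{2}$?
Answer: $- \frac{26091664}{2401} \approx -10867.0$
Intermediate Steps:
$z = 4$
$N{\left(d \right)} = \frac{1 + d}{2 d}$
$D{\left(h \right)} = \left(-10 + h\right) \left(16 + h\right)$ ($D{\left(h \right)} = \left(16 + h\right) \left(-10 + h\right) = \left(-10 + h\right) \left(16 + h\right)$)
$- \left(D{\left(N{\left(z - -3 \right)} \right)} + 52\right)^{2} = - \left(\left(-160 + \left(\frac{1 + \left(4 - -3\right)}{2 \left(4 - -3\right)}\right)^{2} + 6 \frac{1 + \left(4 - -3\right)}{2 \left(4 - -3\right)}\right) + 52\right)^{2} = - \left(\left(-160 + \left(\frac{1 + \left(4 + 3\right)}{2 \left(4 + 3\right)}\right)^{2} + 6 \frac{1 + \left(4 + 3\right)}{2 \left(4 + 3\right)}\right) + 52\right)^{2} = - \left(\left(-160 + \left(\frac{1 + 7}{2 \cdot 7}\right)^{2} + 6 \frac{1 + 7}{2 \cdot 7}\right) + 52\right)^{2} = - \left(\left(-160 + \left(\frac{1}{2} \cdot \frac{1}{7} \cdot 8\right)^{2} + 6 \cdot \frac{1}{2} \cdot \frac{1}{7} \cdot 8\right) + 52\right)^{2} = - \left(\left(-160 + \left(\frac{4}{7}\right)^{2} + 6 \cdot \frac{4}{7}\right) + 52\right)^{2} = - \left(\left(-160 + \frac{16}{49} + \frac{24}{7}\right) + 52\right)^{2} = - \left(- \frac{7656}{49} + 52\right)^{2} = - \left(- \frac{5108}{49}\right)^{2} = \left(-1\right) \frac{26091664}{2401} = - \frac{26091664}{2401}$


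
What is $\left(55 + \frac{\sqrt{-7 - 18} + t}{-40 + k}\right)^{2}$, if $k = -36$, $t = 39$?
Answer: $\frac{1071741}{361} - \frac{20705 i}{2888} \approx 2968.8 - 7.1693 i$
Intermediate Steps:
$\left(55 + \frac{\sqrt{-7 - 18} + t}{-40 + k}\right)^{2} = \left(55 + \frac{\sqrt{-7 - 18} + 39}{-40 - 36}\right)^{2} = \left(55 + \frac{\sqrt{-25} + 39}{-76}\right)^{2} = \left(55 + \left(5 i + 39\right) \left(- \frac{1}{76}\right)\right)^{2} = \left(55 + \left(39 + 5 i\right) \left(- \frac{1}{76}\right)\right)^{2} = \left(55 - \left(\frac{39}{76} + \frac{5 i}{76}\right)\right)^{2} = \left(\frac{4141}{76} - \frac{5 i}{76}\right)^{2}$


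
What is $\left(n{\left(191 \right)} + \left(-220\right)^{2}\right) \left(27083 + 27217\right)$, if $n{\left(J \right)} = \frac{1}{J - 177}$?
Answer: $\frac{18396867150}{7} \approx 2.6281 \cdot 10^{9}$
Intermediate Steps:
$n{\left(J \right)} = \frac{1}{-177 + J}$
$\left(n{\left(191 \right)} + \left(-220\right)^{2}\right) \left(27083 + 27217\right) = \left(\frac{1}{-177 + 191} + \left(-220\right)^{2}\right) \left(27083 + 27217\right) = \left(\frac{1}{14} + 48400\right) 54300 = \frac{677601}{14} \cdot 54300 = \frac{18396867150}{7}$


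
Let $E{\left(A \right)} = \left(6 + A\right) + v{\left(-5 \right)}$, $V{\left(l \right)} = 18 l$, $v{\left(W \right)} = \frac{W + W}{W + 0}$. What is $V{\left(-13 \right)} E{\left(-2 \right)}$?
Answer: $-1404$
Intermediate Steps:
$v{\left(W \right)} = 2$ ($v{\left(W \right)} = \frac{2 W}{W} = 2$)
$E{\left(A \right)} = 8 + A$ ($E{\left(A \right)} = \left(6 + A\right) + 2 = 8 + A$)
$V{\left(-13 \right)} E{\left(-2 \right)} = 18 \left(-13\right) \left(8 - 2\right) = \left(-234\right) 6 = -1404$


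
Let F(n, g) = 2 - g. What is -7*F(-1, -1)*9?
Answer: -189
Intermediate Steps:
-7*F(-1, -1)*9 = -7*(2 - 1*(-1))*9 = -7*(2 + 1)*9 = -7*3*9 = -21*9 = -189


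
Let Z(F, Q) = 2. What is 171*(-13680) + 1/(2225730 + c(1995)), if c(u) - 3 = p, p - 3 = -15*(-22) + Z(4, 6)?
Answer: -5207396351039/2226068 ≈ -2.3393e+6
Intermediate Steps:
p = 335 (p = 3 + (-15*(-22) + 2) = 3 + (330 + 2) = 3 + 332 = 335)
c(u) = 338 (c(u) = 3 + 335 = 338)
171*(-13680) + 1/(2225730 + c(1995)) = 171*(-13680) + 1/(2225730 + 338) = -2339280 + 1/2226068 = -5207396351039/2226068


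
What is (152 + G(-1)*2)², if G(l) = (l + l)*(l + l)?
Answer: 25600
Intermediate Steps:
G(l) = 4*l² (G(l) = (2*l)*(2*l) = 4*l²)
(152 + G(-1)*2)² = (152 + (4*(-1)²)*2)² = (152 + (4*1)*2)² = (152 + 4*2)² = (152 + 8)² = 160² = 25600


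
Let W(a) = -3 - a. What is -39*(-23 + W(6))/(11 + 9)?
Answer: 312/5 ≈ 62.400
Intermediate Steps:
-39*(-23 + W(6))/(11 + 9) = -39*(-23 + (-3 - 1*6))/(11 + 9) = -39*(-23 + (-3 - 6))/20 = -39*(-23 - 9)/20 = -(-1248)/20 = -39*(-8/5) = 312/5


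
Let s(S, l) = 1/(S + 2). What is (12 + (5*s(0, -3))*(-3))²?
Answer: 81/4 ≈ 20.250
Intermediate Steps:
s(S, l) = 1/(2 + S)
(12 + (5*s(0, -3))*(-3))² = (12 + (5/(2 + 0))*(-3))² = (12 + (5/2)*(-3))² = (12 - 15/2)² = (9/2)² = 81/4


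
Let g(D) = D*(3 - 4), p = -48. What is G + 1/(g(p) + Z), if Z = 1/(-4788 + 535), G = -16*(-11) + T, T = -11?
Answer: 33687848/204143 ≈ 165.02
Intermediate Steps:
G = 165 (G = -16*(-11) - 11 = 176 - 11 = 165)
Z = -1/4253 (Z = 1/(-4253) = -1/4253 ≈ -0.00023513)
g(D) = -D (g(D) = D*(-1) = -D)
G + 1/(g(p) + Z) = 165 + 1/(-1*(-48) - 1/4253) = 165 + 1/(48 - 1/4253) = 165 + 1/(204143/4253) = 165 + 4253/204143 = 33687848/204143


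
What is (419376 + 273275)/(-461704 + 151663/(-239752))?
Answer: -166064462552/110694609071 ≈ -1.5002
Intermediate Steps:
(419376 + 273275)/(-461704 + 151663/(-239752)) = 692651/(-461704 + 151663*(-1/239752)) = 692651/(-461704 - 151663/239752) = 692651/(-110694609071/239752) = 692651*(-239752/110694609071) = -166064462552/110694609071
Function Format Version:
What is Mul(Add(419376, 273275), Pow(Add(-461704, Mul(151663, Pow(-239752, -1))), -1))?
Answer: Rational(-166064462552, 110694609071) ≈ -1.5002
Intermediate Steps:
Mul(Add(419376, 273275), Pow(Add(-461704, Mul(151663, Pow(-239752, -1))), -1)) = Mul(692651, Pow(Add(-461704, Mul(151663, Rational(-1, 239752))), -1)) = Mul(692651, Pow(Add(-461704, Rational(-151663, 239752)), -1)) = Mul(692651, Pow(Rational(-110694609071, 239752), -1)) = Mul(692651, Rational(-239752, 110694609071)) = Rational(-166064462552, 110694609071)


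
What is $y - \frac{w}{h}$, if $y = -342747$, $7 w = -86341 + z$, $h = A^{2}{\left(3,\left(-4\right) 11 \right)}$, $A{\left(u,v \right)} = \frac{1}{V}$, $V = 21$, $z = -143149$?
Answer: $14115123$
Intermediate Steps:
$A{\left(u,v \right)} = \frac{1}{21}$
$h = \frac{1}{441}$ ($h = \left(\frac{1}{21}\right)^{2} = \frac{1}{441} \approx 0.0022676$)
$w = - \frac{229490}{7}$ ($w = \frac{-86341 - 143149}{7} = \frac{1}{7} \left(-229490\right) = - \frac{229490}{7} \approx -32784.0$)
$y - \frac{w}{h} = -342747 - - \frac{229490 \frac{1}{\frac{1}{441}}}{7} = -342747 - \left(- \frac{229490}{7}\right) 441 = -342747 - -14457870 = -342747 + 14457870 = 14115123$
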